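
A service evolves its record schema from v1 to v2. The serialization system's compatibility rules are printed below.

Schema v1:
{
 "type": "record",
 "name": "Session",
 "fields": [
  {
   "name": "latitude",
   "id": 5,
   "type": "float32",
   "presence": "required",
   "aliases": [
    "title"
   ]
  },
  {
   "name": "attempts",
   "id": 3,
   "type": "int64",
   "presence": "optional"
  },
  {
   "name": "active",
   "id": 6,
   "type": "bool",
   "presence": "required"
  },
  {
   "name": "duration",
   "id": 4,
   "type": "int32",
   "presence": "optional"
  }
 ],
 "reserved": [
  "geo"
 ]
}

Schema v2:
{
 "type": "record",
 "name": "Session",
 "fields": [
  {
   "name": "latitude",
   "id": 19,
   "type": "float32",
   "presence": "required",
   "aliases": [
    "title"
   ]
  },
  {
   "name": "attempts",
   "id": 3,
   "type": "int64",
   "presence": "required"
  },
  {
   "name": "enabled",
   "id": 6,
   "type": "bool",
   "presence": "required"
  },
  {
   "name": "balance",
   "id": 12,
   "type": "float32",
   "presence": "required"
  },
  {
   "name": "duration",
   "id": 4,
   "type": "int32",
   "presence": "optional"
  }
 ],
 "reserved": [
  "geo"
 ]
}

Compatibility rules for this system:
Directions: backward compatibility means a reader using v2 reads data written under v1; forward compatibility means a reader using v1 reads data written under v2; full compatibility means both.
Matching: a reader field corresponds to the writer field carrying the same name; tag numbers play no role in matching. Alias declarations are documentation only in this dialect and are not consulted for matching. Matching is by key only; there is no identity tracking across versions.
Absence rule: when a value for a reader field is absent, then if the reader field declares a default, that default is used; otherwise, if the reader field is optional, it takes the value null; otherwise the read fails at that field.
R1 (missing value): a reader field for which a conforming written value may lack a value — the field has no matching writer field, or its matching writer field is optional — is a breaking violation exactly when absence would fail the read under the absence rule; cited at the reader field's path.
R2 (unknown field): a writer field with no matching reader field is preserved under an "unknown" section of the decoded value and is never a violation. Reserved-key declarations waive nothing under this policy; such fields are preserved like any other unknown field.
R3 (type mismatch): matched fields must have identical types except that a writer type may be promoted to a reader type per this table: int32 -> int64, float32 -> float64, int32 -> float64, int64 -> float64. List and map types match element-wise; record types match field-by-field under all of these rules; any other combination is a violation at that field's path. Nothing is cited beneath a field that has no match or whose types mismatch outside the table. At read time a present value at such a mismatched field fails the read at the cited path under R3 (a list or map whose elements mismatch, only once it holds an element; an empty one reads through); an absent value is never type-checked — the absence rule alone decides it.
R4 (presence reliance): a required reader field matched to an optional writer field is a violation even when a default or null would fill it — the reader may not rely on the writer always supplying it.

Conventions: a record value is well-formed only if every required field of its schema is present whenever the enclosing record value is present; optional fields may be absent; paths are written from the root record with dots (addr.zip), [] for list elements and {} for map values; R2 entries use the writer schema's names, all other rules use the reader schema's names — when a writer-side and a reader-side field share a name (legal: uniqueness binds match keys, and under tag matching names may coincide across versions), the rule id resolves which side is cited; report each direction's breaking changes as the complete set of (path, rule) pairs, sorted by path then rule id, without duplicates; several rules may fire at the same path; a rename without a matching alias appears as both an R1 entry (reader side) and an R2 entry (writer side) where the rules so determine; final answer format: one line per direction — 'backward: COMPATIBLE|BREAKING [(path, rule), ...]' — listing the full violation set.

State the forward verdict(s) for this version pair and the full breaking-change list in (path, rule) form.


in Session below, arrows point writer -> reader
forward on Session — v1 reading data written by v2:
  writer required, float32 -> float32: reader latitude maps from writer latitude
  writer required, int64 -> int64: reader attempts maps from writer attempts
  no writer field matches reader active
  writer optional, int32 -> int32: reader duration maps from writer duration
  enabled (writer side), unknown to reader
  balance (writer side), unknown to reader
  R1 fires at active
  forward on Session therefore BREAKING (1)
checking off the Session differences that do not matter here:
  added field balance to record Session: required float32, tag 12 (in v2 it sits immediately before duration) -> matters only for Session's backward compatibility — outside the asked direction
  field latitude in record Session: tag 5 changed to 19 -> no rule fires on it in Session's dialect; the asked verdict holds
  field attempts in record Session: optional changed to required -> matters only for Session's backward compatibility — outside the asked direction

forward: BREAKING [(active, R1)]


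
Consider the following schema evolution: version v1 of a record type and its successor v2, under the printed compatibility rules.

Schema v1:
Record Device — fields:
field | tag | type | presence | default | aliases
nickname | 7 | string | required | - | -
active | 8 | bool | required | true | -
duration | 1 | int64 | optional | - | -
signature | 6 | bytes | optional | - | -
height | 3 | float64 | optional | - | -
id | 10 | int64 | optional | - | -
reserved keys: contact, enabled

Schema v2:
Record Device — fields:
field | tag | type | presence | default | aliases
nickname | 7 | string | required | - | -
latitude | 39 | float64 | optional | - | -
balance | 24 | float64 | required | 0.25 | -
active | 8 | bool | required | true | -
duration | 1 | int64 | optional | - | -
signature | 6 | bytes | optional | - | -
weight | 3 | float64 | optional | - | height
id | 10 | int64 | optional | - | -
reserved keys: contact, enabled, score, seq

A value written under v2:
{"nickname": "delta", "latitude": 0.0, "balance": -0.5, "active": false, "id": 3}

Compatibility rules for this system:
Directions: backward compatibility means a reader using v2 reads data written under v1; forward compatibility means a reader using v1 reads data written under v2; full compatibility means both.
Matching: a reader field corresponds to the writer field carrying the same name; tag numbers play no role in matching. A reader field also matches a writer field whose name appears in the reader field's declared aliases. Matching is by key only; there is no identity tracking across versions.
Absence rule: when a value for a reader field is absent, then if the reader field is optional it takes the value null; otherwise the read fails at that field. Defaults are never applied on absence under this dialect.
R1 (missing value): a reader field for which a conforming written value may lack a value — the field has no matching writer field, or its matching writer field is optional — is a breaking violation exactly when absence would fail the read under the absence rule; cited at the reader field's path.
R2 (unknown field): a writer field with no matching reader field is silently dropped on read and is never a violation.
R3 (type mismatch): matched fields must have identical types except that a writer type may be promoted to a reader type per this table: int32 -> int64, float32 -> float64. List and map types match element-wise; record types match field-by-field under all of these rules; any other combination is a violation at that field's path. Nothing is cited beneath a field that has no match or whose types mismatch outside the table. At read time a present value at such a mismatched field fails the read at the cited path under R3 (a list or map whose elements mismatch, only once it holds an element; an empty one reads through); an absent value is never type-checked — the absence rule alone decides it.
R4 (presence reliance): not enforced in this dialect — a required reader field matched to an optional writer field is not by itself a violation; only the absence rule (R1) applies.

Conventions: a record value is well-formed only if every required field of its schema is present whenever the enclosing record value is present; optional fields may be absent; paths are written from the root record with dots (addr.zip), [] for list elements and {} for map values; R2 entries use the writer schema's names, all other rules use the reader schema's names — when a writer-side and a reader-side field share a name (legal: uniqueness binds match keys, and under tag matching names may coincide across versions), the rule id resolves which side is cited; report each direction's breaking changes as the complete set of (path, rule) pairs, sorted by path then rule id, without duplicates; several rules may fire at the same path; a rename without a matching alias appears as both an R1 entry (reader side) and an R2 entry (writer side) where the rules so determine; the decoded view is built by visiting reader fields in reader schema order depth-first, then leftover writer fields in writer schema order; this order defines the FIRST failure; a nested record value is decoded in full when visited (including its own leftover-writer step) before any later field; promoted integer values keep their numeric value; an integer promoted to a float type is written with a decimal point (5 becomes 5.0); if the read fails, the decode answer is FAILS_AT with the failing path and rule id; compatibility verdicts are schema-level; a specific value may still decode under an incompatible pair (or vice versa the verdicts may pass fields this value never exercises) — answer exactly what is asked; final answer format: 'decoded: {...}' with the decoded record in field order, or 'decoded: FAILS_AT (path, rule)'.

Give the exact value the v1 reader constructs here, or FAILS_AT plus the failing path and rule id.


in Device below, arrows point writer -> reader
decode (reader v1):
  nickname := "delta"
  active := false
  duration := null (not supplied -> null)
  signature := null (not supplied -> null)
  height := null (not supplied -> null)
  id := 3
  writer latitude: unmatched, discarded
  writer balance: unmatched, discarded
  => decoded: {"nickname": "delta", "active": false, "duration": null, "signature": null, "height": null, "id": 3}
the rest of the Device diff is inert for this question:
  renamed field height to weight in record Device (alias height declared on the renamed field) -> fires no rule on Device under this dialect and leaves the result unchanged
  added field latitude to record Device: optional float64, tag 39 (in v2 it sits immediately before active) -> fires no rule on Device under this dialect and leaves the result unchanged
  added field balance to record Device: required float64, tag 24, default 0.25 (in v2 it sits immediately before active) -> schema-level compatibility only; this Device value's decode is unchanged

decoded: {"nickname": "delta", "active": false, "duration": null, "signature": null, "height": null, "id": 3}


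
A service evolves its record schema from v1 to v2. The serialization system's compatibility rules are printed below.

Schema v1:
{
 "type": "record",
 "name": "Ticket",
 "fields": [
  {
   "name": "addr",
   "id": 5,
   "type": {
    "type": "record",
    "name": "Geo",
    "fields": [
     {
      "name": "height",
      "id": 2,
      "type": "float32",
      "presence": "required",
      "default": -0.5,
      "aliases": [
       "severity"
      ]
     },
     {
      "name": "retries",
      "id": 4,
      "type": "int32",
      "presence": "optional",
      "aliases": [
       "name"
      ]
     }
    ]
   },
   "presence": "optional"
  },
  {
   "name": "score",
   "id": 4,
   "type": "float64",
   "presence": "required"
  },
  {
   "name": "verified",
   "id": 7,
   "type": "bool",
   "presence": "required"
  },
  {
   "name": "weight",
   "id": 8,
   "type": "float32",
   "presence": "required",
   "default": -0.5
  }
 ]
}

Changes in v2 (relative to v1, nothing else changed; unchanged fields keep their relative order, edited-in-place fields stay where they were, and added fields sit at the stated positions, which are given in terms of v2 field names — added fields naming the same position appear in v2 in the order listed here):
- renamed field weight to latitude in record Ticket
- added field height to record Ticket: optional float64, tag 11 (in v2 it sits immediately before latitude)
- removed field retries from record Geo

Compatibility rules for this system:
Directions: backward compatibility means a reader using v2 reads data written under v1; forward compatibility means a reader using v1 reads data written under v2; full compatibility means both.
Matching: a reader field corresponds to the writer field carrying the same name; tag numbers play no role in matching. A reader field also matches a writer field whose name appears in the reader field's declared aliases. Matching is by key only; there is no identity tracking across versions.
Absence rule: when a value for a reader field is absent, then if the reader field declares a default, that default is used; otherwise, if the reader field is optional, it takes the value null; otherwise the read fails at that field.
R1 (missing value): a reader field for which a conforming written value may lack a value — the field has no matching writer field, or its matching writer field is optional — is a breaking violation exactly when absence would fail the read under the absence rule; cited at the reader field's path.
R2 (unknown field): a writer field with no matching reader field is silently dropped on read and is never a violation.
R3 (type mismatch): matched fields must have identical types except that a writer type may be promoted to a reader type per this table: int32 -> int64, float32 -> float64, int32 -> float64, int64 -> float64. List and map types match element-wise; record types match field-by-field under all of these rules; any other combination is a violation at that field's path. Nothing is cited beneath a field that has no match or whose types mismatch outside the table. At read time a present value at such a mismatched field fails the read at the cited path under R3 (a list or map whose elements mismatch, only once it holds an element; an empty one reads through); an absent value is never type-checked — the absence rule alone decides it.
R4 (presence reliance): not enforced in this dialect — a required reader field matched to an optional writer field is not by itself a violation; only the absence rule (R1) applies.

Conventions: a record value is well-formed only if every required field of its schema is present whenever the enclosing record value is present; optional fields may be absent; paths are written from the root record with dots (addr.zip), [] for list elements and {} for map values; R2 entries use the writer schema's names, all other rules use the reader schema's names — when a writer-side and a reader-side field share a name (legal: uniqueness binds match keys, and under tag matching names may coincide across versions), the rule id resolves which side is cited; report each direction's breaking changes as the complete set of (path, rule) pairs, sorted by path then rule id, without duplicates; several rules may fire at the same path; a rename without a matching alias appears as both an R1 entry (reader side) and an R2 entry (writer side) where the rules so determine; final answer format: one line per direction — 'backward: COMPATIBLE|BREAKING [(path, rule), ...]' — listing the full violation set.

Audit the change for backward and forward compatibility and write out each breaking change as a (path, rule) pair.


the writer's type comes first in each Ticket pair
backward analysis of Ticket with v2 as reader and v1 as writer:
  Geo -> Geo, writer optional: addr aligns to addr
  float64 -> float64, writer required: score aligns to score
  bool -> bool, writer required: verified aligns to verified
  height has no writer counterpart
  latitude has no writer counterpart
  writer weight: unknown to reader
  float32 -> float32, writer required: addr.height aligns to addr.height
  writer addr.retries: unknown to reader
  => no violations; backward on Ticket: COMPATIBLE
forward analysis of Ticket with v1 as reader and v2 as writer:
  Geo -> Geo, writer optional: addr aligns to addr
  float64 -> float64, writer required: score aligns to score
  bool -> bool, writer required: verified aligns to verified
  weight has no writer counterpart
  writer height: unknown to reader
  writer latitude: unknown to reader
  float32 -> float32, writer required: addr.height aligns to addr.height
  addr.retries has no writer counterpart
  => no violations; forward on Ticket: COMPATIBLE

backward: COMPATIBLE []; forward: COMPATIBLE []


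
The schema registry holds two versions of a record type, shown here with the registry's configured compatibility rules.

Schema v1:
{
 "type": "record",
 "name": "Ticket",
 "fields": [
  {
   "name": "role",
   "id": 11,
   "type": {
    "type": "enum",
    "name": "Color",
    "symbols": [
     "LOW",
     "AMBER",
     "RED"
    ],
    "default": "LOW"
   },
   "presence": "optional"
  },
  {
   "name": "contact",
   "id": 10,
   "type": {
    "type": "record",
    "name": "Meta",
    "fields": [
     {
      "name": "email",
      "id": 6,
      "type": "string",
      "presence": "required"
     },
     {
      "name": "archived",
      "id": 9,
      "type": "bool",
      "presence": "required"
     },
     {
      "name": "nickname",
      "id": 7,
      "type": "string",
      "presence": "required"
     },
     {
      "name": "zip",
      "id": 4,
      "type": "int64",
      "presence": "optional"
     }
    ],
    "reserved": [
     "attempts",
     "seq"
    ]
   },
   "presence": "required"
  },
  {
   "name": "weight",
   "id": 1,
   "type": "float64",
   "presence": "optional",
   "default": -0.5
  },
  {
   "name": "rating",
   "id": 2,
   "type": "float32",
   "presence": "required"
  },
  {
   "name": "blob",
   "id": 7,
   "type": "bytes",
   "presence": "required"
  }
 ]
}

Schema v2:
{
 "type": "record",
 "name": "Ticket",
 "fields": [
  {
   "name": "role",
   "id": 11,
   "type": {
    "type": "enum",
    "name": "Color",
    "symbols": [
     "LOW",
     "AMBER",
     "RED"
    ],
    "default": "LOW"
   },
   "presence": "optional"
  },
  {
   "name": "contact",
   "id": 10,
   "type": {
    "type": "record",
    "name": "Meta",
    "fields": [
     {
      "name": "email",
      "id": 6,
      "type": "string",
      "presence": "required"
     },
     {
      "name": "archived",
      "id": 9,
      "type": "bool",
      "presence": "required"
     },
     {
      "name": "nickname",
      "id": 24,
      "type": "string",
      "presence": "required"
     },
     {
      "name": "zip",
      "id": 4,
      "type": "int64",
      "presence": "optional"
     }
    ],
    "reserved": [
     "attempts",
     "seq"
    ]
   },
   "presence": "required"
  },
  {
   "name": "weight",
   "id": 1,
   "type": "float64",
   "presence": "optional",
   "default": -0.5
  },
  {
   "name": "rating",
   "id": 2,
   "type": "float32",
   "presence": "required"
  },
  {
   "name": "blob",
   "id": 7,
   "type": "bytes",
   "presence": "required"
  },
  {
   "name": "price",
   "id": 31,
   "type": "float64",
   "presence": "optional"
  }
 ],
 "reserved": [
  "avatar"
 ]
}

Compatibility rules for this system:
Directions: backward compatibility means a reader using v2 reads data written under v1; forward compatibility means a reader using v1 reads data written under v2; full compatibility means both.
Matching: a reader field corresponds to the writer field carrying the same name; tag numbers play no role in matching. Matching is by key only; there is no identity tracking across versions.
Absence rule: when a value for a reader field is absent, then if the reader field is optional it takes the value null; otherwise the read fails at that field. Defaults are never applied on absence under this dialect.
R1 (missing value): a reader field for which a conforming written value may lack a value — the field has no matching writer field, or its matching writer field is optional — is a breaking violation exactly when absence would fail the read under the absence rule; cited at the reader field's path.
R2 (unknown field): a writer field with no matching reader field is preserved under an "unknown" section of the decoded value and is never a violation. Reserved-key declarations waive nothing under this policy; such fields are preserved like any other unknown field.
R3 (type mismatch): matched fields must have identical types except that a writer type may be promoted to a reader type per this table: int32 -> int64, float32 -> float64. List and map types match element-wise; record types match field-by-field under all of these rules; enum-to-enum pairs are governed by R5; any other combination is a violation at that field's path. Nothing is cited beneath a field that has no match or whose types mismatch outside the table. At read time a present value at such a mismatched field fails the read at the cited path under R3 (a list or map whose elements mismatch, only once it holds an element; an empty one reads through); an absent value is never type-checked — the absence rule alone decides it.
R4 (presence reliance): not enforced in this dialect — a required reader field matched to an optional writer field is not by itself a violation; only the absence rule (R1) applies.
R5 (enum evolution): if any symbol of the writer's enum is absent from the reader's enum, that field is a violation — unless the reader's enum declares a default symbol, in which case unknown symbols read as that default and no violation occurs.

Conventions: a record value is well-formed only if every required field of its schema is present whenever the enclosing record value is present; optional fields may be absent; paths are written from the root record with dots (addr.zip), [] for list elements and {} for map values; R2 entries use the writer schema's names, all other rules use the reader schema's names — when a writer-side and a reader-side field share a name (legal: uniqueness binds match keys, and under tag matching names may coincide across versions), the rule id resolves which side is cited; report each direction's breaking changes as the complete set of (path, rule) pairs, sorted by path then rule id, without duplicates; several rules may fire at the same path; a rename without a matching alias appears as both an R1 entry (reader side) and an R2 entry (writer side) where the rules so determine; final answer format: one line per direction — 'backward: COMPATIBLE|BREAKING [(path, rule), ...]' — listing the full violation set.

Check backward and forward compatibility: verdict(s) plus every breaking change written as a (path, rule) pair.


in Ticket below, arrows point writer -> reader
checking backward for Ticket: reader v2 against writer v1:
  role: paired with writer role (Color -> Color; writer optional)
  contact: paired with writer contact (Meta -> Meta; writer required)
  weight: paired with writer weight (float64 -> float64; writer optional)
  rating: paired with writer rating (float32 -> float32; writer required)
  blob: paired with writer blob (bytes -> bytes; writer required)
  price has no writer counterpart
  contact.email: paired with writer contact.email (string -> string; writer required)
  contact.archived: paired with writer contact.archived (bool -> bool; writer required)
  contact.nickname: paired with writer contact.nickname (string -> string; writer required)
  contact.zip: paired with writer contact.zip (int64 -> int64; writer optional)
  => no violations; backward on Ticket: COMPATIBLE
checking forward for Ticket: reader v1 against writer v2:
  role: paired with writer role (Color -> Color; writer optional)
  contact: paired with writer contact (Meta -> Meta; writer required)
  weight: paired with writer weight (float64 -> float64; writer optional)
  rating: paired with writer rating (float32 -> float32; writer required)
  blob: paired with writer blob (bytes -> bytes; writer required)
  price (writer side), unknown to reader
  contact.email: paired with writer contact.email (string -> string; writer required)
  contact.archived: paired with writer contact.archived (bool -> bool; writer required)
  contact.nickname: paired with writer contact.nickname (string -> string; writer required)
  contact.zip: paired with writer contact.zip (int64 -> int64; writer optional)
  => no violations; forward on Ticket: COMPATIBLE

backward: COMPATIBLE []; forward: COMPATIBLE []


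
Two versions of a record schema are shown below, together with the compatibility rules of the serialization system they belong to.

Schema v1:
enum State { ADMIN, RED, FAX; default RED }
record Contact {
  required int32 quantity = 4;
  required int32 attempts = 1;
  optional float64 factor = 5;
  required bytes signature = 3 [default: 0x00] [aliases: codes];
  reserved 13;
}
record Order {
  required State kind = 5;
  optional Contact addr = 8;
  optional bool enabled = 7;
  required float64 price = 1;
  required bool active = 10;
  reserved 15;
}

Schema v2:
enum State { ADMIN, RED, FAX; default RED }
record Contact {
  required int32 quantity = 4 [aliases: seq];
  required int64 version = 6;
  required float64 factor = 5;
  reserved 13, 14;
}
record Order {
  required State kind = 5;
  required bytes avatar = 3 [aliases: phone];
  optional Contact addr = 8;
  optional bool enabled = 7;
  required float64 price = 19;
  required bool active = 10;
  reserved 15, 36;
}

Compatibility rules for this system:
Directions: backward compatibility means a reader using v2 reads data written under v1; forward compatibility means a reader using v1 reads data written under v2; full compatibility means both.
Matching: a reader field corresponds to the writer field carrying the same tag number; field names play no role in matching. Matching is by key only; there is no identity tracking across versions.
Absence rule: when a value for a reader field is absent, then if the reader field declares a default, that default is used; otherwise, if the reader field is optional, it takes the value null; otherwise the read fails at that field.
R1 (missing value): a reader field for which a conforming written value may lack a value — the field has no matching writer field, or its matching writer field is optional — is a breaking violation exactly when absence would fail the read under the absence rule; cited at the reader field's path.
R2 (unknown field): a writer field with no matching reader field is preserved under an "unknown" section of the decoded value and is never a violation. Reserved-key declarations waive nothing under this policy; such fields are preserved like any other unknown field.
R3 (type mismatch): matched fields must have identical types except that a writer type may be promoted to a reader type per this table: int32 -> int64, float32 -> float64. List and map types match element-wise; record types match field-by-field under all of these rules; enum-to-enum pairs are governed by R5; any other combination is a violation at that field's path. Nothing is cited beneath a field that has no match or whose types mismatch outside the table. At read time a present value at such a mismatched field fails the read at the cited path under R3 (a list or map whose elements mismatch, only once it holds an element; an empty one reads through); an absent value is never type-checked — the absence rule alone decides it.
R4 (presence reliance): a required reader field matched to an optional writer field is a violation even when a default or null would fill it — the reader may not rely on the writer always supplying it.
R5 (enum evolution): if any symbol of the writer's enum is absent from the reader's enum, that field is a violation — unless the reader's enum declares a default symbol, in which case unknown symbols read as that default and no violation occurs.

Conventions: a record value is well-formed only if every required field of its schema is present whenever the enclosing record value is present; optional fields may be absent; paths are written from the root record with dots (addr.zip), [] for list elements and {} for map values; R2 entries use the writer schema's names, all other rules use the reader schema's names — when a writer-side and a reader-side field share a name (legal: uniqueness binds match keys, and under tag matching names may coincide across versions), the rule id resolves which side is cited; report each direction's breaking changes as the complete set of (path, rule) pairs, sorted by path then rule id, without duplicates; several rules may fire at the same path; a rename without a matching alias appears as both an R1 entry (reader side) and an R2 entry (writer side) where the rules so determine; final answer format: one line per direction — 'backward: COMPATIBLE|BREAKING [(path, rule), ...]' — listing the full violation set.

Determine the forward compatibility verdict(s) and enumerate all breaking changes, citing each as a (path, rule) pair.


each type pair in Order: writer, then reader
forward for Order (reader v1, writer v2):
  kind: State -> State, writer required; from kind
  addr: Contact -> Contact, writer optional; from addr
  enabled: bool -> bool, writer optional; from enabled
  price: no writer match
  active: bool -> bool, writer required; from active
  writer field avatar has no reader counterpart
  writer field price has no reader counterpart
  addr.quantity: int32 -> int32, writer required; from addr.quantity
  addr.attempts: no writer match
  addr.factor: float64 -> float64, writer required; from addr.factor
  addr.signature: no writer match
  writer field addr.version has no reader counterpart
  breaking: (addr.attempts, R1)
  breaking: (price, R1)
  => 2 violation(s): forward is BREAKING for Order
diffs on Order not affecting the asked answer:
  removed field signature from record Contact -> fires no rule on Order, leaving the asked answer as it is
  added field version to record Contact: required int64, tag 6 (in v2 it sits immediately before factor) -> its effect on Order is confined to the backward direction, not asked
  field factor in record Contact: optional changed to required -> its effect on Order is confined to the backward direction, not asked
  added field avatar to record Order: required bytes, tag 3 (in v2 it sits immediately before addr) -> its effect on Order is confined to the backward direction, not asked

forward: BREAKING [(addr.attempts, R1), (price, R1)]


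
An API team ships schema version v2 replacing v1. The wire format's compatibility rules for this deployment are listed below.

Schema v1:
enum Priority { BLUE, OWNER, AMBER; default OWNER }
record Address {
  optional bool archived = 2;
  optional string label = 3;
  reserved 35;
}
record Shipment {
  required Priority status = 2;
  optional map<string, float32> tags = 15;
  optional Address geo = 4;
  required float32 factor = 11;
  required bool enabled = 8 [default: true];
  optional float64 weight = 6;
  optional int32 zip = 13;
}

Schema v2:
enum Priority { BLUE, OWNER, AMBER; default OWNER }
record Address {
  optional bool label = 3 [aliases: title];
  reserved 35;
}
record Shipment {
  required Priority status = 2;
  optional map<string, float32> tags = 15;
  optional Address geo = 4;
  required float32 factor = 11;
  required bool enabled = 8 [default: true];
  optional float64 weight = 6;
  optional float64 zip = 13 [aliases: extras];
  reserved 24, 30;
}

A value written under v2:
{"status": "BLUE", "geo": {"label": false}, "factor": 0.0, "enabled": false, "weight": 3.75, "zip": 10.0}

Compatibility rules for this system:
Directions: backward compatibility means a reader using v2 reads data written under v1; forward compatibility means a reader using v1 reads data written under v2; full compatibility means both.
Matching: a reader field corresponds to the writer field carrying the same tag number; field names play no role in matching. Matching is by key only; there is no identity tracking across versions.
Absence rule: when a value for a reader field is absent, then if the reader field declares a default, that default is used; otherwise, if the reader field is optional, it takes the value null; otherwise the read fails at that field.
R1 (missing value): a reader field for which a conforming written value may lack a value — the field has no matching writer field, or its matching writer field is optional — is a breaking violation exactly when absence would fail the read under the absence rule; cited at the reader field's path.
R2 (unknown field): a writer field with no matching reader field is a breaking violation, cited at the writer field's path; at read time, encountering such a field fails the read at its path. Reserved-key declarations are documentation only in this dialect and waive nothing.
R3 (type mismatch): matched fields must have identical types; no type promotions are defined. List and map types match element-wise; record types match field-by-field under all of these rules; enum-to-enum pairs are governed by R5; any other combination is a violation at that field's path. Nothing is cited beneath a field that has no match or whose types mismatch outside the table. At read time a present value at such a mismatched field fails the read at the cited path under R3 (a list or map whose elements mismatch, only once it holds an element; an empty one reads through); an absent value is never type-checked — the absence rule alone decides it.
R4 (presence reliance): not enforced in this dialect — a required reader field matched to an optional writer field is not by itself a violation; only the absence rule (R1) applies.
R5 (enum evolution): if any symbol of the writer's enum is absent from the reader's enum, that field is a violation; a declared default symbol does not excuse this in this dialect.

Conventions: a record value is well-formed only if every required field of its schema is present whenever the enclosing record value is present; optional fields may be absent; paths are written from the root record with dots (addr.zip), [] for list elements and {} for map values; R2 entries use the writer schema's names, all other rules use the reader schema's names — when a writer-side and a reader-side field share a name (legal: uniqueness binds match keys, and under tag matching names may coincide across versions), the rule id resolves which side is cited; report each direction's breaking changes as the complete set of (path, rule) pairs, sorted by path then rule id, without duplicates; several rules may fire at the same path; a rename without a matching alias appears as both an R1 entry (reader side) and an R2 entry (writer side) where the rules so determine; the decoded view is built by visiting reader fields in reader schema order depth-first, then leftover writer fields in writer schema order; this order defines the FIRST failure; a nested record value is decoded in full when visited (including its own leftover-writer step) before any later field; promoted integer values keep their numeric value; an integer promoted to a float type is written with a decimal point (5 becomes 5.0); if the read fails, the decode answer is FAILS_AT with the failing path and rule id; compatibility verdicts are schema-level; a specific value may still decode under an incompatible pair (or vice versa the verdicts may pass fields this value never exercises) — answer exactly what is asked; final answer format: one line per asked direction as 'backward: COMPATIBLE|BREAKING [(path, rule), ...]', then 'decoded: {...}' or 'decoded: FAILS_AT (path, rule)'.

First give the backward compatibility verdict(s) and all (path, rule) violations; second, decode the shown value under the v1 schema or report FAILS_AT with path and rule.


the writer's type comes first in each Shipment pair
backward for Shipment (reader v2, writer v1):
  status <- status (Priority -> Priority, writer required)
  tags <- tags (map<string, float32> -> map<string, float32>, writer optional)
  geo <- geo (Address -> Address, writer optional)
  factor <- factor (float32 -> float32, writer required)
  enabled <- enabled (bool -> bool, writer required)
  weight <- weight (float64 -> float64, writer optional)
  zip <- zip (int32 -> float64, writer optional)
  geo.label <- geo.label (string -> bool, writer optional)
  geo.archived (writer side), unknown to reader
  violation R2 at geo.archived
  violation R3 at geo.label
  violation R3 at zip
  => backward verdict for Shipment: BREAKING, 3 violation(s)
decoding the Shipment value with the v1 reader:
  status := "BLUE"
  tags := null (not supplied -> null)
  geo.archived := null (not supplied -> null)
  read fails at geo.label under R3
  => FAILS_AT (geo.label, R3)

backward: BREAKING [(geo.archived, R2), (geo.label, R3), (zip, R3)]; decoded: FAILS_AT (geo.label, R3)


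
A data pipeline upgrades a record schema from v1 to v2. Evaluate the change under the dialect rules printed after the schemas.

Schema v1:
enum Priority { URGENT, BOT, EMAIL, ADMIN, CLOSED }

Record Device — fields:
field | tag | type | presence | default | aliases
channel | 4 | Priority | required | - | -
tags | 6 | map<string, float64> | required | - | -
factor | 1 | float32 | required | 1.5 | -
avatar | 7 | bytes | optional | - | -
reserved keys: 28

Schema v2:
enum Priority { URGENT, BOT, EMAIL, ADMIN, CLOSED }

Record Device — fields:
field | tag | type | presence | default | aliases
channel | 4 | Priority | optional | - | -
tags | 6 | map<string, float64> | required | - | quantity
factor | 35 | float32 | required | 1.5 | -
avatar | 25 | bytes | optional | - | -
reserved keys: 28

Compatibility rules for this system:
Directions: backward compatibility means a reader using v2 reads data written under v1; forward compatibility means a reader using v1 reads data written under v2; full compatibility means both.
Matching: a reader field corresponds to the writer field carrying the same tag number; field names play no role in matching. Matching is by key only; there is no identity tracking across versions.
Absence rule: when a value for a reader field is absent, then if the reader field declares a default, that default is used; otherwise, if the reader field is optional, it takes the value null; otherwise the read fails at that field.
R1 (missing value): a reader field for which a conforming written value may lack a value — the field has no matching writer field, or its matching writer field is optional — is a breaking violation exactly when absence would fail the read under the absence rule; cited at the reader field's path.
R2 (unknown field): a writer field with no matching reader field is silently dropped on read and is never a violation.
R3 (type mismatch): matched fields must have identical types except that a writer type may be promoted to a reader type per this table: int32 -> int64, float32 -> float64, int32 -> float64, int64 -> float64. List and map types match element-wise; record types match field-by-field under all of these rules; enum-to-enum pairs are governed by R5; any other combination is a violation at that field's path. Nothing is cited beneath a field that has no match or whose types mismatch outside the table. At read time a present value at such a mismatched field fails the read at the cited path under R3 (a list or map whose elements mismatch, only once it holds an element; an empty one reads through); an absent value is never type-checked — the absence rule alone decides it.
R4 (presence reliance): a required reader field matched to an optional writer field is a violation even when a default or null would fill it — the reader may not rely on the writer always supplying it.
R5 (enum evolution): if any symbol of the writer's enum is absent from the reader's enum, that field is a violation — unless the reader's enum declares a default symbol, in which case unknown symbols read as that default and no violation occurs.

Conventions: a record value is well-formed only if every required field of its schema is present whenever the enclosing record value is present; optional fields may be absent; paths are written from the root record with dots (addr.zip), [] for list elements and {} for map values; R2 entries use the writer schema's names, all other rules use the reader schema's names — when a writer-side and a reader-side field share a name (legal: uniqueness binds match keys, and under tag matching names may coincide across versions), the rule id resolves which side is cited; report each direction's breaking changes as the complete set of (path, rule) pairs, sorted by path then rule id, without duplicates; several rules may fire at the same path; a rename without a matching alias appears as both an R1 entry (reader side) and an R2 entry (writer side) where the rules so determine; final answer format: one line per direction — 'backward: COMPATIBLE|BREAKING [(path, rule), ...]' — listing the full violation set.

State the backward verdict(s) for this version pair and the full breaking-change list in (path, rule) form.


in Device below, arrows point writer -> reader
backward pass over Device, reader schema v2, writer schema v1:
  Priority -> Priority, writer required: channel aligns to channel
  map<string, float64> -> map<string, float64>, writer required: tags aligns to tags
  factor: no writer-side match
  avatar: no writer-side match
  writer field factor has no reader counterpart
  writer field avatar has no reader counterpart
  => no violations; backward on Device: COMPATIBLE
the rest of the Device diff is inert for this question:
  field factor in record Device: tag 1 changed to 35 -> triggers nothing under Device's printed rules — same verdict
  field channel in record Device: required changed to optional -> fires only in the forward direction of Device, which is not asked here
  field avatar in record Device: tag 7 changed to 25 -> triggers nothing under Device's printed rules — same verdict

backward: COMPATIBLE []
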